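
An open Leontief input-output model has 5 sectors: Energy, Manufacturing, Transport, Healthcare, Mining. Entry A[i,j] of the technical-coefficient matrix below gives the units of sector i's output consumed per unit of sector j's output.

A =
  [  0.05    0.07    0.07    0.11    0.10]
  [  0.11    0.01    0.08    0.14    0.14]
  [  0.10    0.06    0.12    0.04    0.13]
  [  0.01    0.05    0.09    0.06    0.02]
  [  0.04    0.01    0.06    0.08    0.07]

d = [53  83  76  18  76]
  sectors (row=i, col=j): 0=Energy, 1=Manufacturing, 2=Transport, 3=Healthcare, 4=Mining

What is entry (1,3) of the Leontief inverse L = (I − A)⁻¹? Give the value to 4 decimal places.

Form M = I − A:
  [  0.95   -0.07   -0.07   -0.11   -0.10]
  [ -0.11    0.99   -0.08   -0.14   -0.14]
  [ -0.10   -0.06    0.88   -0.04   -0.13]
  [ -0.01   -0.05   -0.09    0.94   -0.02]
  [ -0.04   -0.01   -0.06   -0.08    0.93]
Leontief inverse L = M⁻¹:
  [  1.0843    0.0936    0.1213    0.1588    0.1510]
  [  0.1455    1.0406    0.1394    0.1946    0.1960]
  [  0.1436    0.0885    1.1791    0.0968    0.1957]
  [  0.0343    0.0654    0.1236    1.0875    0.0542]
  [  0.0604    0.0265    0.0934    0.1087    1.1012]
Total output x = L · d:
  x_0 = 1.0843·53 + 0.0936·83 + 0.1213·76 + 0.1588·18 + 0.1510·76 = 88.7888
  x_1 = 0.1455·53 + 1.0406·83 + 0.1394·76 + 0.1946·18 + 0.1960·76 = 123.0791
  x_2 = 0.1436·53 + 0.0885·83 + 1.1791·76 + 0.0968·18 + 0.1957·76 = 121.1777
  x_3 = 0.0343·53 + 0.0654·83 + 0.1236·76 + 1.0875·18 + 0.0542·76 = 40.3307
  x_4 = 0.0604·53 + 0.0265·83 + 0.0934·76 + 0.1087·18 + 1.1012·76 = 98.1500

L[1,3] = 0.1946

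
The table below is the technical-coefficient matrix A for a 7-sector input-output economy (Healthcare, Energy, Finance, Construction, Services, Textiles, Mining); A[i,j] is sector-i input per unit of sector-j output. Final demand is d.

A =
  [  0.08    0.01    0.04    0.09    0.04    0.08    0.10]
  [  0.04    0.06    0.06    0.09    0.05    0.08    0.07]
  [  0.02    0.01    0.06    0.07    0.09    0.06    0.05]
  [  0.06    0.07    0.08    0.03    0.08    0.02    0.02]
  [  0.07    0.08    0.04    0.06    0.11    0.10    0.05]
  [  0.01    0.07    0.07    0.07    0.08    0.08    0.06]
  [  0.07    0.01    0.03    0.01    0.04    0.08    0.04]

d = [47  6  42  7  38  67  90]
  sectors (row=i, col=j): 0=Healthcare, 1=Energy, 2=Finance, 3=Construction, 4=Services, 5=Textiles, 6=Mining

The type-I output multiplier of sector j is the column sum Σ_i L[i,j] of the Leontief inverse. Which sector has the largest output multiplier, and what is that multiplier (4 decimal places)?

Form M = I − A:
  [  0.92   -0.01   -0.04   -0.09   -0.04   -0.08   -0.10]
  [ -0.04    0.94   -0.06   -0.09   -0.05   -0.08   -0.07]
  [ -0.02   -0.01    0.94   -0.07   -0.09   -0.06   -0.05]
  [ -0.06   -0.07   -0.08    0.97   -0.08   -0.02   -0.02]
  [ -0.07   -0.08   -0.04   -0.06    0.89   -0.10   -0.05]
  [ -0.01   -0.07   -0.07   -0.07   -0.08    0.92   -0.06]
  [ -0.07   -0.01   -0.03   -0.01   -0.04   -0.08    0.96]
Leontief inverse L = M⁻¹:
  [  1.1178    0.0413    0.0793    0.1297    0.0902    0.1307    0.1391]
  [  0.0762    1.0955    0.1023    0.1332    0.1041    0.1323    0.1096]
  [  0.0500    0.0402    1.0935    0.1041    0.1374    0.1034    0.0809]
  [  0.0910    0.0980    0.1132    1.0697    0.1256    0.0655    0.0554]
  [  0.1134    0.1239    0.0879    0.1139    1.1741    0.1651    0.0993]
  [  0.0446    0.1071    0.1117    0.1133    0.1358    1.1332    0.0985]
  [  0.0933    0.0308    0.0552    0.0394    0.0735    0.1161    1.0684]
Total output x = L · d:
  x_0 = 1.1178·47 + 0.0413·6 + 0.0793·42 + 0.1297·7 + 0.0902·38 + 0.1307·67 + 0.1391·90 = 81.7293
  x_1 = 0.0762·47 + 1.0955·6 + 0.1023·42 + 0.1332·7 + 0.1041·38 + 0.1323·67 + 0.1096·90 = 38.0722
  x_2 = 0.0500·47 + 0.0402·6 + 1.0935·42 + 0.1041·7 + 0.1374·38 + 0.1034·67 + 0.0809·90 = 68.6743
  x_3 = 0.0910·47 + 0.0980·6 + 0.1132·42 + 1.0697·7 + 0.1256·38 + 0.0655·67 + 0.0554·90 = 31.2554
  x_4 = 0.1134·47 + 0.1239·6 + 0.0879·42 + 0.1139·7 + 1.1741·38 + 0.1651·67 + 0.0993·90 = 75.1703
  x_5 = 0.0446·47 + 0.1071·6 + 0.1117·42 + 0.1133·7 + 0.1358·38 + 1.1332·67 + 0.0985·90 = 98.1788
  x_6 = 0.0933·47 + 0.0308·6 + 0.0552·42 + 0.0394·7 + 0.0735·38 + 0.1161·67 + 1.0684·90 = 113.8913
Output multipliers (column sums of L):
  Healthcare: 1.5863
  Energy: 1.5367
  Finance: 1.6429
  Construction: 1.7034
  Services: 1.8407
  Textiles: 1.8464
  Mining: 1.6513

Textiles (1.8464)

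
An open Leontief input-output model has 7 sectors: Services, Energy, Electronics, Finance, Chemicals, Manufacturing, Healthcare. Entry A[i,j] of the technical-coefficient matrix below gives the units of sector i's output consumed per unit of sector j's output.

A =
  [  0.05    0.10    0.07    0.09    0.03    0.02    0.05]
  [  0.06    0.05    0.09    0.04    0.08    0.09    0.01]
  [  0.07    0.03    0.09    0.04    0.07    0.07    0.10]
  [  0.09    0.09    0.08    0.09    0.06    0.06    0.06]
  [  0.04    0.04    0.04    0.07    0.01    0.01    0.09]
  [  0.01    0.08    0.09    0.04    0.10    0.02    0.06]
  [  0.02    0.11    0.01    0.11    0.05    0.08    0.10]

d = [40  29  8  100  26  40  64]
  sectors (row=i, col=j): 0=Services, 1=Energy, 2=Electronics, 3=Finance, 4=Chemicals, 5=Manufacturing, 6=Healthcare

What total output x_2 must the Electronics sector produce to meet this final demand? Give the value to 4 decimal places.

43.6485

Form M = I − A:
  [  0.95   -0.10   -0.07   -0.09   -0.03   -0.02   -0.05]
  [ -0.06    0.95   -0.09   -0.04   -0.08   -0.09   -0.01]
  [ -0.07   -0.03    0.91   -0.04   -0.07   -0.07   -0.10]
  [ -0.09   -0.09   -0.08    0.91   -0.06   -0.06   -0.06]
  [ -0.04   -0.04   -0.04   -0.07    0.99   -0.01   -0.09]
  [ -0.01   -0.08   -0.09   -0.04   -0.10    0.98   -0.06]
  [ -0.02   -0.11   -0.01   -0.11   -0.05   -0.08    0.90]
Leontief inverse L = M⁻¹:
  [  1.0902    0.1513    0.1215    0.1399    0.0735    0.0620    0.0966]
  [  0.0957    1.0978    0.1418    0.0860    0.1224    0.1243    0.0595]
  [  0.1086    0.0897    1.1427    0.0981    0.1167    0.1123    0.1597]
  [  0.1384    0.1565    0.1447    1.1541    0.1142    0.1092    0.1211]
  [  0.0682    0.0822    0.0745    0.1110    1.0415    0.0421    0.1273]
  [  0.0453    0.1248    0.1353    0.0863    0.1386    1.0581    0.1091]
  [  0.0619    0.1733    0.0666    0.1696    0.1020    0.1276    1.1539]
Total output x = L · d:
  x_0 = 1.0902·40 + 0.1513·29 + 0.1215·8 + 0.1399·100 + 0.0735·26 + 0.0620·40 + 0.0966·64 = 73.5261
  x_1 = 0.0957·40 + 1.0978·29 + 0.1418·8 + 0.0860·100 + 0.1224·26 + 0.1243·40 + 0.0595·64 = 57.3650
  x_2 = 0.1086·40 + 0.0897·29 + 1.1427·8 + 0.0981·100 + 0.1167·26 + 0.1123·40 + 0.1597·64 = 43.6485
  x_3 = 0.1384·40 + 0.1565·29 + 0.1447·8 + 1.1541·100 + 0.1142·26 + 0.1092·40 + 0.1211·64 = 141.7294
  x_4 = 0.0682·40 + 0.0822·29 + 0.0745·8 + 0.1110·100 + 1.0415·26 + 0.0421·40 + 0.1273·64 = 53.7140
  x_5 = 0.0453·40 + 0.1248·29 + 0.1353·8 + 0.0863·100 + 0.1386·26 + 1.0581·40 + 0.1091·64 = 68.0502
  x_6 = 0.0619·40 + 0.1733·29 + 0.0666·8 + 0.1696·100 + 0.1020·26 + 0.1276·40 + 1.1539·64 = 106.5968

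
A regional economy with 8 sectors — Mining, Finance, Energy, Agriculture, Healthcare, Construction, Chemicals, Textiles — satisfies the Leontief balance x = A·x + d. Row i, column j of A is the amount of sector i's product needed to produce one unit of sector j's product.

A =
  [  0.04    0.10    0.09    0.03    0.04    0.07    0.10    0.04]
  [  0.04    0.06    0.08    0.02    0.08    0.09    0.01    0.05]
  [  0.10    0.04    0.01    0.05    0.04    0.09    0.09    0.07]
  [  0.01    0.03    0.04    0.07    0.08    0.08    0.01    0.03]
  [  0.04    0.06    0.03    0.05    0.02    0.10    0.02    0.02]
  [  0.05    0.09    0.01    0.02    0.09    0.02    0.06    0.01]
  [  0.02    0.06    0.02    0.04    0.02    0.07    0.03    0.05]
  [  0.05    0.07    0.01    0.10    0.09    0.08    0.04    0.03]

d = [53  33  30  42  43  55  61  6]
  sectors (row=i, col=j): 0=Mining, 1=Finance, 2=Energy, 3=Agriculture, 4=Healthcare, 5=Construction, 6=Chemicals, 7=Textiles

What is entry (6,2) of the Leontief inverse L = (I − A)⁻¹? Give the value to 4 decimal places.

L[6,2] = 0.0385

Form M = I − A:
  [  0.96   -0.10   -0.09   -0.03   -0.04   -0.07   -0.10   -0.04]
  [ -0.04    0.94   -0.08   -0.02   -0.08   -0.09   -0.01   -0.05]
  [ -0.10   -0.04    0.99   -0.05   -0.04   -0.09   -0.09   -0.07]
  [ -0.01   -0.03   -0.04    0.93   -0.08   -0.08   -0.01   -0.03]
  [ -0.04   -0.06   -0.03   -0.05    0.98   -0.10   -0.02   -0.02]
  [ -0.05   -0.09   -0.01   -0.02   -0.09    0.98   -0.06   -0.01]
  [ -0.02   -0.06   -0.02   -0.04   -0.02   -0.07    0.97   -0.05]
  [ -0.05   -0.07   -0.01   -0.10   -0.09   -0.08   -0.04    0.97]
Leontief inverse L = M⁻¹:
  [  1.0787    0.1546    0.1208    0.0661    0.0887    0.1326    0.1378    0.0735]
  [  0.0751    1.1079    0.1053    0.0516    0.1230    0.1429    0.0440    0.0757]
  [  0.1324    0.0962    1.0411    0.0862    0.0879    0.1470    0.1271    0.0981]
  [  0.0346    0.0658    0.0586    1.0963    0.1149    0.1214    0.0329    0.0483]
  [  0.0644    0.0978    0.0514    0.0729    1.0563    0.1385    0.0451    0.0392]
  [  0.0733    0.1279    0.0351    0.0433    0.1207    1.0649    0.0822    0.0312]
  [  0.0418    0.0938    0.0385    0.0631    0.0535    0.1063    1.0509    0.0677]
  [  0.0797    0.1192    0.0399    0.1340    0.1364    0.1362    0.0693    1.0552]
Total output x = L · d:
  x_0 = 1.0787·53 + 0.1546·33 + 0.1208·30 + 0.0661·42 + 0.0887·43 + 0.1326·55 + 0.1378·61 + 0.0735·6 = 88.6241
  x_1 = 0.0751·53 + 1.1079·33 + 0.1053·30 + 0.0516·42 + 0.1230·43 + 0.1429·55 + 0.0440·61 + 0.0757·6 = 62.1473
  x_2 = 0.1324·53 + 0.0962·33 + 1.0411·30 + 0.0862·42 + 0.0879·43 + 0.1470·55 + 0.1271·61 + 0.0981·6 = 65.2547
  x_3 = 0.0346·53 + 0.0658·33 + 0.0586·30 + 1.0963·42 + 0.1149·43 + 0.1214·55 + 0.0329·61 + 0.0483·6 = 65.7228
  x_4 = 0.0644·53 + 0.0978·33 + 0.0514·30 + 0.0729·42 + 1.0563·43 + 0.1385·55 + 0.0451·61 + 0.0392·6 = 67.2704
  x_5 = 0.0733·53 + 0.1279·33 + 0.0351·30 + 0.0433·42 + 0.1207·43 + 1.0649·55 + 0.0822·61 + 0.0312·6 = 79.9400
  x_6 = 0.0418·53 + 0.0938·33 + 0.0385·30 + 0.0631·42 + 0.0535·43 + 0.1063·55 + 1.0509·61 + 0.0677·6 = 81.7744
  x_7 = 0.0797·53 + 0.1192·33 + 0.0399·30 + 0.1340·42 + 0.1364·43 + 0.1362·55 + 0.0693·61 + 1.0552·6 = 38.8937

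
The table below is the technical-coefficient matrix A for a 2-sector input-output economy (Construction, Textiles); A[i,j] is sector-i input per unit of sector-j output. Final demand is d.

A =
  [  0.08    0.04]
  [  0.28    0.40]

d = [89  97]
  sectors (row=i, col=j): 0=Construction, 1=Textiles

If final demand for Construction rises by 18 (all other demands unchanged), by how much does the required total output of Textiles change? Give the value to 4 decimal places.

Form M = I − A:
  [  0.92   -0.04]
  [ -0.28    0.60]
Leontief inverse L = M⁻¹:
  [  1.1095    0.0740]
  [  0.5178    1.7012]
Total output x = L · d:
  x_0 = 1.1095·89 + 0.0740·97 = 105.9172
  x_1 = 0.5178·89 + 1.7012·97 = 211.0947
Δx_1 = L[1,0] · Δd_0 = 0.5178 · 18 = 9.3195

9.3195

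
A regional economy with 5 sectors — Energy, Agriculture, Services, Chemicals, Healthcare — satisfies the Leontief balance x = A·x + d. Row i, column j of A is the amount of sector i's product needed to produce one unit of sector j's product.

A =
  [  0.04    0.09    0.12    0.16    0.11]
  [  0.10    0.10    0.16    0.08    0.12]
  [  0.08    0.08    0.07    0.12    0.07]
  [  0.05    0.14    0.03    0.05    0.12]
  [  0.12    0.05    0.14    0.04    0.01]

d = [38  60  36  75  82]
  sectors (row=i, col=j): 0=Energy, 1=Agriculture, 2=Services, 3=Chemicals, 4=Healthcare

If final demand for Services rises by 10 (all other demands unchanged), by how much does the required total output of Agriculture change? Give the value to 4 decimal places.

Form M = I − A:
  [  0.96   -0.09   -0.12   -0.16   -0.11]
  [ -0.10    0.90   -0.16   -0.08   -0.12]
  [ -0.08   -0.08    0.93   -0.12   -0.07]
  [ -0.05   -0.14   -0.03    0.95   -0.12]
  [ -0.12   -0.05   -0.14   -0.04    0.99]
Leontief inverse L = M⁻¹:
  [  1.1136    0.1774    0.2103    0.2370    0.1888]
  [  0.1806    1.1909    0.2645    0.1727    0.2040]
  [  0.1383    0.1524    1.1460    0.1867    0.1375]
  [  0.1108    0.2037    0.1122    1.1102    0.1795]
  [  0.1681    0.1114    0.2054    0.1087    1.0700]
Total output x = L · d:
  x_0 = 1.1136·38 + 0.1774·60 + 0.2103·36 + 0.2370·75 + 0.1888·82 = 93.7933
  x_1 = 0.1806·38 + 1.1909·60 + 0.2645·36 + 0.1727·75 + 0.2040·82 = 117.5204
  x_2 = 0.1383·38 + 0.1524·60 + 1.1460·36 + 0.1867·75 + 0.1375·82 = 80.9305
  x_3 = 0.1108·38 + 0.2037·60 + 0.1122·36 + 1.1102·75 + 0.1795·82 = 118.4569
  x_4 = 0.1681·38 + 0.1114·60 + 0.2054·36 + 0.1087·75 + 1.0700·82 = 116.3634
Δx_1 = L[1,2] · Δd_2 = 0.2645 · 10 = 2.6447

2.6447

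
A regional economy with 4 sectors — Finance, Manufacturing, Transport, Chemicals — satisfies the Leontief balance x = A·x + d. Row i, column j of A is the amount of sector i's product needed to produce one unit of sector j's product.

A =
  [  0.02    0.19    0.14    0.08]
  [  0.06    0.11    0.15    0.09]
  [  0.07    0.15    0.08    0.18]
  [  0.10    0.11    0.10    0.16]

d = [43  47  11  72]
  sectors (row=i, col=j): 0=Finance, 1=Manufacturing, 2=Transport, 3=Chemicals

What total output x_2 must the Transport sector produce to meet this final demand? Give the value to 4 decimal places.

52.1465

Form M = I − A:
  [  0.98   -0.19   -0.14   -0.08]
  [ -0.06    0.89   -0.15   -0.09]
  [ -0.07   -0.15    0.92   -0.18]
  [ -0.10   -0.11   -0.10    0.84]
Leontief inverse L = M⁻¹:
  [  1.0733    0.2906    0.2306    0.1828]
  [  0.1103    1.2103    0.2348    0.1905]
  [  0.1305    0.2633    1.1817    0.2939]
  [  0.1578    0.2244    0.1989    1.2722]
Total output x = L · d:
  x_0 = 1.0733·43 + 0.2906·47 + 0.2306·11 + 0.1828·72 = 75.5055
  x_1 = 0.1103·43 + 1.2103·47 + 0.2348·11 + 0.1905·72 = 77.9244
  x_2 = 0.1305·43 + 0.2633·47 + 1.1817·11 + 0.2939·72 = 52.1465
  x_3 = 0.1578·43 + 0.2244·47 + 0.1989·11 + 1.2722·72 = 111.1153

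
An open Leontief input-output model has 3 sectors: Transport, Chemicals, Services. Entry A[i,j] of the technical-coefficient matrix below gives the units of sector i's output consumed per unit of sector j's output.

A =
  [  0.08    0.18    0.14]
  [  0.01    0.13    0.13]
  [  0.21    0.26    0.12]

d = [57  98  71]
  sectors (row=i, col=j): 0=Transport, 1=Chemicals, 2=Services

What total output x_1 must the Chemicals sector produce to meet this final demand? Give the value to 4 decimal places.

Form M = I − A:
  [  0.92   -0.18   -0.14]
  [ -0.01    0.87   -0.13]
  [ -0.21   -0.26    0.88]
Leontief inverse L = M⁻¹:
  [  1.1420    0.3040    0.2266]
  [  0.0563    1.2175    0.1888]
  [  0.2892    0.4323    1.2462]
Total output x = L · d:
  x_0 = 1.1420·57 + 0.3040·98 + 0.2266·71 = 110.9713
  x_1 = 0.0563·57 + 1.2175·98 + 0.1888·71 = 135.9334
  x_2 = 0.2892·57 + 0.4323·98 + 1.2462·71 = 147.3258

135.9334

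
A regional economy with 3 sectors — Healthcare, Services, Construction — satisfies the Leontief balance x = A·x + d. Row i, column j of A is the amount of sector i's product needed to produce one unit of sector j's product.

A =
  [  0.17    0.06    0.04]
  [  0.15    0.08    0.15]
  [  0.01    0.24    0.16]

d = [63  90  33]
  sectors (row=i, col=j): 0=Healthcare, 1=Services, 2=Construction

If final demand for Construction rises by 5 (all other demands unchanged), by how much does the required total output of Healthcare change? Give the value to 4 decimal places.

Form M = I − A:
  [  0.83   -0.06   -0.04]
  [ -0.15    0.92   -0.15]
  [ -0.01   -0.24    0.84]
Leontief inverse L = M⁻¹:
  [  1.2237    0.0997    0.0761]
  [  0.2118    1.1573    0.2167]
  [  0.0751    0.3318    1.2533]
Total output x = L · d:
  x_0 = 1.2237·63 + 0.0997·90 + 0.0761·33 = 88.5751
  x_1 = 0.2118·63 + 1.1573·90 + 0.2167·33 = 124.6516
  x_2 = 0.0751·63 + 0.3318·90 + 1.2533·33 = 75.9549
Δx_0 = L[0,2] · Δd_2 = 0.0761 · 5 = 0.3803

0.3803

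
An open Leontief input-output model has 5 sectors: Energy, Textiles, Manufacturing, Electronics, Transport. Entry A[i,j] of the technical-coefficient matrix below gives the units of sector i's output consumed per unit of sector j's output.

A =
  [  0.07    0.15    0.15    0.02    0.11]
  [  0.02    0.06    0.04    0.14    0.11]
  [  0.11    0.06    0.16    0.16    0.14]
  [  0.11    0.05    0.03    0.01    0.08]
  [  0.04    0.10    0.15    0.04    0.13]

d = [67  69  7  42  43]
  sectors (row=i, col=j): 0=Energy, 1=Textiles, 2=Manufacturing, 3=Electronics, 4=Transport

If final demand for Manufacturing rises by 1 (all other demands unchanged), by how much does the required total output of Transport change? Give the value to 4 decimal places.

Form M = I − A:
  [  0.93   -0.15   -0.15   -0.02   -0.11]
  [ -0.02    0.94   -0.04   -0.14   -0.11]
  [ -0.11   -0.06    0.84   -0.16   -0.14]
  [ -0.11   -0.05   -0.03    0.99   -0.08]
  [ -0.04   -0.10   -0.15   -0.04    0.87]
Leontief inverse L = M⁻¹:
  [  1.1325    0.2264    0.2566    0.1054    0.2228]
  [  0.0655    1.1100    0.1036    0.1824    0.1821]
  [  0.1970    0.1562    1.2910    0.2458    0.2750]
  [  0.1432    0.0996    0.0931    1.0479    0.1420]
  [  0.1001    0.1695    0.2506    0.1164    1.2345]
Total output x = L · d:
  x_0 = 1.1325·67 + 0.2264·69 + 0.2566·7 + 0.1054·42 + 0.2228·43 = 107.3028
  x_1 = 0.0655·67 + 1.1100·69 + 0.1036·7 + 0.1824·42 + 0.1821·43 = 97.1920
  x_2 = 0.1970·67 + 0.1562·69 + 1.2910·7 + 0.2458·42 + 0.2750·43 = 55.1568
  x_3 = 0.1432·67 + 0.0996·69 + 0.0931·7 + 1.0479·42 + 0.1420·43 = 67.2405
  x_4 = 0.1001·67 + 0.1695·69 + 0.2506·7 + 0.1164·42 + 1.2345·43 = 78.1316
Δx_4 = L[4,2] · Δd_2 = 0.2506 · 1 = 0.2506

0.2506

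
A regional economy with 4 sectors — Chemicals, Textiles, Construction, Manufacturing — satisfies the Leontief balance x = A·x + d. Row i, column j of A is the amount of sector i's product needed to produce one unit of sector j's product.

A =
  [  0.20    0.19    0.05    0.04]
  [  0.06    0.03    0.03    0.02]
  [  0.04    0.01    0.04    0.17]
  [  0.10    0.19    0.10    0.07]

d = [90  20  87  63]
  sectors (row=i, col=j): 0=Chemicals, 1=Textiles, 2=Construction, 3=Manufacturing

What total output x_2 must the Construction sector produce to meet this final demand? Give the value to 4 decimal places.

114.4756

Form M = I − A:
  [  0.80   -0.19   -0.05   -0.04]
  [ -0.06    0.97   -0.03   -0.02]
  [ -0.04   -0.01    0.96   -0.17]
  [ -0.10   -0.19   -0.10    0.93]
Leontief inverse L = M⁻¹:
  [  1.2837    0.2672    0.0831    0.0762]
  [  0.0854    1.0547    0.0409    0.0338]
  [  0.0835    0.0666    1.0690    0.2004]
  [  0.1645    0.2514    0.1322    1.1119]
Total output x = L · d:
  x_0 = 1.2837·90 + 0.2672·20 + 0.0831·87 + 0.0762·63 = 132.9108
  x_1 = 0.0854·90 + 1.0547·20 + 0.0409·87 + 0.0338·63 = 34.4707
  x_2 = 0.0835·90 + 0.0666·20 + 1.0690·87 + 0.2004·63 = 114.4756
  x_3 = 0.1645·90 + 0.2514·20 + 0.1322·87 + 1.1119·63 = 101.3850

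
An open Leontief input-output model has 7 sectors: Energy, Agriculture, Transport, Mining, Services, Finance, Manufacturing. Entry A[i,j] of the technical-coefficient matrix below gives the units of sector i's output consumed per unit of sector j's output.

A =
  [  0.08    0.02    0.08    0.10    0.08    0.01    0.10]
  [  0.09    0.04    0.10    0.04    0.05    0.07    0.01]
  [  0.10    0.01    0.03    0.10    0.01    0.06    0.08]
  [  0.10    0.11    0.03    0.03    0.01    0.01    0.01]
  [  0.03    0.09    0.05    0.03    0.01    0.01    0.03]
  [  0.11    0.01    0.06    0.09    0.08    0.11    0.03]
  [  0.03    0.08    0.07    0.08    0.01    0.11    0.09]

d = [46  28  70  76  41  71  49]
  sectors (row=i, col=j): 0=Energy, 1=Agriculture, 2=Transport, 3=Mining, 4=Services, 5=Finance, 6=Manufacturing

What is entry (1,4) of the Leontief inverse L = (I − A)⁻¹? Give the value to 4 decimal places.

L[1,4] = 0.0768

Form M = I − A:
  [  0.92   -0.02   -0.08   -0.10   -0.08   -0.01   -0.10]
  [ -0.09    0.96   -0.10   -0.04   -0.05   -0.07   -0.01]
  [ -0.10   -0.01    0.97   -0.10   -0.01   -0.06   -0.08]
  [ -0.10   -0.11   -0.03    0.97   -0.01   -0.01   -0.01]
  [ -0.03   -0.09   -0.05   -0.03    0.99   -0.01   -0.03]
  [ -0.11   -0.01   -0.06   -0.09   -0.08    0.89   -0.03]
  [ -0.03   -0.08   -0.07   -0.08   -0.01   -0.11    0.91]
Leontief inverse L = M⁻¹:
  [  1.1368    0.0645    0.1236    0.1519    0.1031    0.0467    0.1431]
  [  0.1456    1.0685    0.1386    0.0891    0.0768    0.1027    0.0468]
  [  0.1528    0.0453    1.0689    0.1473    0.0357    0.0939    0.1171]
  [  0.1419    0.1321    0.0646    1.0648    0.0326    0.0332    0.0366]
  [  0.0644    0.1095    0.0769    0.0580    1.0254    0.0329    0.0506]
  [  0.1758    0.0502    0.1063    0.1472    0.1129    1.1486    0.0724]
  [  0.0965    0.1184    0.1179    0.1362    0.0407    0.1599    1.1293]
Total output x = L · d:
  x_0 = 1.1368·46 + 0.0645·28 + 0.1236·70 + 0.1519·76 + 0.1031·41 + 0.0467·71 + 0.1431·49 = 88.8596
  x_1 = 0.1456·46 + 1.0685·28 + 0.1386·70 + 0.0891·76 + 0.0768·41 + 0.1027·71 + 0.0468·49 = 65.8252
  x_2 = 0.1528·46 + 0.0453·28 + 1.0689·70 + 0.1473·76 + 0.0357·41 + 0.0939·71 + 0.1171·49 = 108.1801
  x_3 = 0.1419·46 + 0.1321·28 + 0.0646·70 + 1.0648·76 + 0.0326·41 + 0.0332·71 + 0.0366·49 = 101.1593
  x_4 = 0.0644·46 + 0.1095·28 + 0.0769·70 + 0.0580·76 + 1.0254·41 + 0.0329·71 + 0.0506·49 = 62.6804
  x_5 = 0.1758·46 + 0.0502·28 + 0.1063·70 + 0.1472·76 + 0.1129·41 + 1.1486·71 + 0.0724·49 = 117.8469
  x_6 = 0.0965·46 + 0.1184·28 + 0.1179·70 + 0.1362·76 + 0.0407·41 + 0.1599·71 + 1.1293·49 = 94.7111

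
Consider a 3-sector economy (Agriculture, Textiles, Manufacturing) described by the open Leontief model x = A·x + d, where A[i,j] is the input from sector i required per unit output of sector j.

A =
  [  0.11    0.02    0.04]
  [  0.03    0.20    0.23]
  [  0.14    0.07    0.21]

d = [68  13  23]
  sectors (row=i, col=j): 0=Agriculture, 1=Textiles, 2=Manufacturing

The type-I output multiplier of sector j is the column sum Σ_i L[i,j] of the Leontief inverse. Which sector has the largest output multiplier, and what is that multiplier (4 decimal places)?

Form M = I − A:
  [  0.89   -0.02   -0.04]
  [ -0.03    0.80   -0.23]
  [ -0.14   -0.07    0.79]
Leontief inverse L = M⁻¹:
  [  1.1354    0.0343    0.0675]
  [  0.1030    1.2858    0.3796]
  [  0.2103    0.1200    1.3114]
Total output x = L · d:
  x_0 = 1.1354·68 + 0.0343·13 + 0.0675·23 = 79.2023
  x_1 = 0.1030·68 + 1.2858·13 + 0.3796·23 = 32.4524
  x_2 = 0.2103·68 + 0.1200·13 + 1.3114·23 = 46.0253
Output multipliers (column sums of L):
  Agriculture: 1.4487
  Textiles: 1.4401
  Manufacturing: 1.7584

Manufacturing (1.7584)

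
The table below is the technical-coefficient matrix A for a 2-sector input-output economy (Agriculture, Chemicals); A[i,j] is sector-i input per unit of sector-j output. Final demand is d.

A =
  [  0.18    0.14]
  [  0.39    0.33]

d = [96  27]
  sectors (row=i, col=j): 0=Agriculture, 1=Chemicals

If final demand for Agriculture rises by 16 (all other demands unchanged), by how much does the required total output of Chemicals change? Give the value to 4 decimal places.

12.6112

Form M = I − A:
  [  0.82   -0.14]
  [ -0.39    0.67]
Leontief inverse L = M⁻¹:
  [  1.3541    0.2829]
  [  0.7882    1.6572]
Total output x = L · d:
  x_0 = 1.3541·96 + 0.2829·27 = 137.6314
  x_1 = 0.7882·96 + 1.6572·27 = 120.4123
Δx_1 = L[1,0] · Δd_0 = 0.7882 · 16 = 12.6112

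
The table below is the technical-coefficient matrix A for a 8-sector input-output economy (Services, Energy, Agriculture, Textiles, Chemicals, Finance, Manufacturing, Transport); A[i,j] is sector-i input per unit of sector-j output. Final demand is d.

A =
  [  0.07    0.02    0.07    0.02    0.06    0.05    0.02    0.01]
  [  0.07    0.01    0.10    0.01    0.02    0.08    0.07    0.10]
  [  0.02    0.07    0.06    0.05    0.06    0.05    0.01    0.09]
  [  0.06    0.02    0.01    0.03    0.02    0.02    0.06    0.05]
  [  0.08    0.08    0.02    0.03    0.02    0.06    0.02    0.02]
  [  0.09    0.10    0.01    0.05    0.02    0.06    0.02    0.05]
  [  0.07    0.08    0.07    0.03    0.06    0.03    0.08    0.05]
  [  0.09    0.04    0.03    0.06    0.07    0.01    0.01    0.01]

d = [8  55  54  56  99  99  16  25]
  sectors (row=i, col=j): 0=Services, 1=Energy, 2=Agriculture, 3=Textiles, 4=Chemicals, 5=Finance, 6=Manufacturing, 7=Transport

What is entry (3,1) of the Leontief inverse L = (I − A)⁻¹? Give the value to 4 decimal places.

Form M = I − A:
  [  0.93   -0.02   -0.07   -0.02   -0.06   -0.05   -0.02   -0.01]
  [ -0.07    0.99   -0.10   -0.01   -0.02   -0.08   -0.07   -0.10]
  [ -0.02   -0.07    0.94   -0.05   -0.06   -0.05   -0.01   -0.09]
  [ -0.06   -0.02   -0.01    0.97   -0.02   -0.02   -0.06   -0.05]
  [ -0.08   -0.08   -0.02   -0.03    0.98   -0.06   -0.02   -0.02]
  [ -0.09   -0.10   -0.01   -0.05   -0.02    0.94   -0.02   -0.05]
  [ -0.07   -0.08   -0.07   -0.03   -0.06   -0.03    0.92   -0.05]
  [ -0.09   -0.04   -0.03   -0.06   -0.07   -0.01   -0.01    0.99]
Leontief inverse L = M⁻¹:
  [  1.1035    0.0480    0.0939    0.0376    0.0811    0.0752    0.0349    0.0336]
  [  0.1199    1.0514    0.1346    0.0388    0.0552    0.1117    0.0917    0.1330]
  [  0.0650    0.1022    1.0892    0.0737    0.0864    0.0794    0.0308    0.1210]
  [  0.0905    0.0410    0.0313    1.0445    0.0398    0.0379    0.0760    0.0672]
  [  0.1172    0.1046    0.0478    0.0467    1.0410    0.0869    0.0391    0.0458]
  [  0.1355    0.1278    0.0428    0.0702    0.0456    1.0908    0.0433    0.0799]
  [  0.1211    0.1186    0.1102    0.0553    0.0931    0.0658    1.1078    0.0872]
  [  0.1235    0.0623    0.0538    0.0751    0.0896    0.0339    0.0268    1.0312]
Total output x = L · d:
  x_0 = 1.1035·8 + 0.0480·55 + 0.0939·54 + 0.0376·56 + 0.0811·99 + 0.0752·99 + 0.0349·16 + 0.0336·25 = 35.5239
  x_1 = 0.1199·8 + 1.0514·55 + 0.1346·54 + 0.0388·56 + 0.0552·99 + 0.1117·99 + 0.0917·16 + 0.1330·25 = 89.5406
  x_2 = 0.0650·8 + 0.1022·55 + 1.0892·54 + 0.0737·56 + 0.0864·99 + 0.0794·99 + 0.0308·16 + 0.1210·25 = 89.0224
  x_3 = 0.0905·8 + 0.0410·55 + 0.0313·54 + 1.0445·56 + 0.0398·99 + 0.0379·99 + 0.0760·16 + 0.0672·25 = 73.7509
  x_4 = 0.1172·8 + 0.1046·55 + 0.0478·54 + 0.0467·56 + 1.0410·99 + 0.0869·99 + 0.0391·16 + 0.0458·25 = 125.3202
  x_5 = 0.1355·8 + 0.1278·55 + 0.0428·54 + 0.0702·56 + 0.0456·99 + 1.0908·99 + 0.0433·16 + 0.0799·25 = 129.5500
  x_6 = 0.1211·8 + 0.1186·55 + 0.1102·54 + 0.0553·56 + 0.0931·99 + 0.0658·99 + 1.1078·16 + 0.0872·25 = 52.1716
  x_7 = 0.1235·8 + 0.0623·55 + 0.0538·54 + 0.0751·56 + 0.0896·99 + 0.0339·99 + 0.0268·16 + 1.0312·25 = 49.9638

L[3,1] = 0.0410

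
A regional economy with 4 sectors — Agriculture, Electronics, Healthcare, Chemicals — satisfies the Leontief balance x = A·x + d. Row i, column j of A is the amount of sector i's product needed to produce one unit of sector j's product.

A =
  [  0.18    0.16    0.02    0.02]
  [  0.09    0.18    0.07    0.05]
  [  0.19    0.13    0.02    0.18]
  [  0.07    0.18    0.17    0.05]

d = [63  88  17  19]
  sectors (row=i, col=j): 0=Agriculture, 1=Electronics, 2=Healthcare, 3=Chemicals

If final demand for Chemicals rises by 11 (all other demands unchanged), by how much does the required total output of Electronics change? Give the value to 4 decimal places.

1.0220

Form M = I − A:
  [  0.82   -0.16   -0.02   -0.02]
  [ -0.09    0.82   -0.07   -0.05]
  [ -0.19   -0.13    0.98   -0.18]
  [ -0.07   -0.18   -0.17    0.95]
Leontief inverse L = M⁻¹:
  [  1.2656    0.2666    0.0537    0.0508]
  [  0.1757    1.2919    0.1120    0.0929]
  [  0.3018    0.2809    1.0860    0.2269]
  [  0.1805    0.3147    0.2195    1.1146]
Total output x = L · d:
  x_0 = 1.2656·63 + 0.2666·88 + 0.0537·17 + 0.0508·19 = 105.0708
  x_1 = 0.1757·63 + 1.2919·88 + 0.1120·17 + 0.0929·19 = 128.4275
  x_2 = 0.3018·63 + 0.2809·88 + 1.0860·17 + 0.2269·19 = 66.5049
  x_3 = 0.1805·63 + 0.3147·88 + 0.2195·17 + 1.1146·19 = 63.9766
Δx_1 = L[1,3] · Δd_3 = 0.0929 · 11 = 1.0220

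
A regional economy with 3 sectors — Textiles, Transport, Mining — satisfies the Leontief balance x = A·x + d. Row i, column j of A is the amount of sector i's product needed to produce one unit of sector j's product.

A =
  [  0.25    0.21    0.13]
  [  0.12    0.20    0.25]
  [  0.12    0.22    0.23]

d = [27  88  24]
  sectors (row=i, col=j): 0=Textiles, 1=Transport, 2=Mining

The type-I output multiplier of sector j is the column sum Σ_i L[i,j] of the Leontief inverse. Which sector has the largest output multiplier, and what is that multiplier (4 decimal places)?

Transport (2.4857)

Form M = I − A:
  [  0.75   -0.21   -0.13]
  [ -0.12    0.80   -0.25]
  [ -0.12   -0.22    0.77]
Leontief inverse L = M⁻¹:
  [  1.4797    0.5019    0.4128]
  [  0.3228    1.4821    0.5357]
  [  0.3228    0.5017    1.5161]
Total output x = L · d:
  x_0 = 1.4797·27 + 0.5019·88 + 0.4128·24 = 94.0285
  x_1 = 0.3228·27 + 1.4821·88 + 0.5357·24 = 151.9948
  x_2 = 0.3228·27 + 0.5017·88 + 1.5161·24 = 89.2497
Output multipliers (column sums of L):
  Textiles: 2.1254
  Transport: 2.4857
  Mining: 2.4646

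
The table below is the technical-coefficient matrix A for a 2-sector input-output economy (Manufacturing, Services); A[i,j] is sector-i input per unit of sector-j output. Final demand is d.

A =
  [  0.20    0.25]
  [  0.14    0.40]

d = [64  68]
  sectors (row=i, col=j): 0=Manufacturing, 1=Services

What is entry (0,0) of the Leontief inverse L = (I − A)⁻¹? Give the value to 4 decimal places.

Form M = I − A:
  [  0.80   -0.25]
  [ -0.14    0.60]
Leontief inverse L = M⁻¹:
  [  1.3483    0.5618]
  [  0.3146    1.7978]
Total output x = L · d:
  x_0 = 1.3483·64 + 0.5618·68 = 124.4944
  x_1 = 0.3146·64 + 1.7978·68 = 142.3820

L[0,0] = 1.3483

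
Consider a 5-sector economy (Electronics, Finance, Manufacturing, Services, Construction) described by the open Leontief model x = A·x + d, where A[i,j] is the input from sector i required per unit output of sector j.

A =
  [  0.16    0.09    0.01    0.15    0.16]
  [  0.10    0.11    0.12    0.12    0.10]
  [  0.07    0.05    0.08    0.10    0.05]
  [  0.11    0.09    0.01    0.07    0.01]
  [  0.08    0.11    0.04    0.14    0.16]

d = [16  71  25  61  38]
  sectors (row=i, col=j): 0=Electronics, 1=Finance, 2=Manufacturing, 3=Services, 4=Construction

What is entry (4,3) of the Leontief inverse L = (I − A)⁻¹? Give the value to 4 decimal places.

Form M = I − A:
  [  0.84   -0.09   -0.01   -0.15   -0.16]
  [ -0.10    0.89   -0.12   -0.12   -0.10]
  [ -0.07   -0.05    0.92   -0.10   -0.05]
  [ -0.11   -0.09   -0.01    0.93   -0.01]
  [ -0.08   -0.11   -0.04   -0.14    0.84]
Leontief inverse L = M⁻¹:
  [  1.2807    0.1946    0.0542    0.2787    0.2737]
  [  0.2068    1.2021    0.1701    0.2362    0.1954]
  [  0.1377    0.1068    1.1089    0.1713    0.1070]
  [  0.1750    0.1427    0.0357    1.1357    0.0660]
  [  0.1848    0.2048    0.0862    0.2549    1.2582]
Total output x = L · d:
  x_0 = 1.2807·16 + 0.1946·71 + 0.0542·25 + 0.2787·61 + 0.2737·38 = 63.0604
  x_1 = 0.2068·16 + 1.2021·71 + 0.1701·25 + 0.2362·61 + 0.1954·38 = 114.7453
  x_2 = 0.1377·16 + 0.1068·71 + 1.1089·25 + 0.1713·61 + 0.1070·38 = 52.0249
  x_3 = 0.1750·16 + 0.1427·71 + 0.0357·25 + 1.1357·61 + 0.0660·38 = 85.6066
  x_4 = 0.1848·16 + 0.2048·71 + 0.0862·25 + 0.2549·61 + 1.2582·38 = 83.0152

L[4,3] = 0.2549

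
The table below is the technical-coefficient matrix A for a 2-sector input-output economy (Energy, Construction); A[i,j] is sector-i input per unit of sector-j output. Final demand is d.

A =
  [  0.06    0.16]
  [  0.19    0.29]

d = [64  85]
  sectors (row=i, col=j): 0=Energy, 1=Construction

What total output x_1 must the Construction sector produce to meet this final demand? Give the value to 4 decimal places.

144.5212

Form M = I − A:
  [  0.94   -0.16]
  [ -0.19    0.71]
Leontief inverse L = M⁻¹:
  [  1.1146    0.2512]
  [  0.2983    1.4757]
Total output x = L · d:
  x_0 = 1.1146·64 + 0.2512·85 = 92.6845
  x_1 = 0.2983·64 + 1.4757·85 = 144.5212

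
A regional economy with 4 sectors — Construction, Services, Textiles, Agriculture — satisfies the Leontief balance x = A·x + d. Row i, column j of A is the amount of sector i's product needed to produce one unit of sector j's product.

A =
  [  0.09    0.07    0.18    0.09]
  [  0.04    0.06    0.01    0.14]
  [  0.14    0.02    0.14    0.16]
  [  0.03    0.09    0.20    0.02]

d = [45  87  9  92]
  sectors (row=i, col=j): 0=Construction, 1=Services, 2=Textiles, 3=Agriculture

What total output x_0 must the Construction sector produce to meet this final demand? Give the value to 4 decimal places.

79.1508

Form M = I − A:
  [  0.91   -0.07   -0.18   -0.09]
  [ -0.04    0.94   -0.01   -0.14]
  [ -0.14   -0.02    0.86   -0.16]
  [ -0.03   -0.09   -0.20    0.98]
Leontief inverse L = M⁻¹:
  [  1.1524    0.1078    0.2813    0.1672]
  [  0.0636    1.0864    0.0659    0.1718]
  [  0.2045    0.0644    1.2607    0.2338]
  [  0.0828    0.1162    0.2720    1.0890]
Total output x = L · d:
  x_0 = 1.1524·45 + 0.1078·87 + 0.2813·9 + 0.1672·92 = 79.1508
  x_1 = 0.0636·45 + 1.0864·87 + 0.0659·9 + 0.1718·92 = 113.7761
  x_2 = 0.2045·45 + 0.0644·87 + 1.2607·9 + 0.2338·92 = 47.6662
  x_3 = 0.0828·45 + 0.1162·87 + 0.2720·9 + 1.0890·92 = 116.4772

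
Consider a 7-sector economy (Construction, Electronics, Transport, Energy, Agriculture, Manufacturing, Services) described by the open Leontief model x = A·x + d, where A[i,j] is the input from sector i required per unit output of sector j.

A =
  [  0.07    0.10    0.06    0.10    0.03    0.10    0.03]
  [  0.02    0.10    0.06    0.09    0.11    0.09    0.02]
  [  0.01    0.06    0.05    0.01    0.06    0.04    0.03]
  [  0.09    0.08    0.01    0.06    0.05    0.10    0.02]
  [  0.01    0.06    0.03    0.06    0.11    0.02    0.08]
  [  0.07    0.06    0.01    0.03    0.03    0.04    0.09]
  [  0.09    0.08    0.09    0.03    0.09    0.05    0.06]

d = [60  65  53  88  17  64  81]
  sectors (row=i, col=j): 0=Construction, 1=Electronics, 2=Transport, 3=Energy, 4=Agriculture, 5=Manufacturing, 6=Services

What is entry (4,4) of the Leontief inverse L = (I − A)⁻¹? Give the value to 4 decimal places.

L[4,4] = 1.1607

Form M = I − A:
  [  0.93   -0.10   -0.06   -0.10   -0.03   -0.10   -0.03]
  [ -0.02    0.90   -0.06   -0.09   -0.11   -0.09   -0.02]
  [ -0.01   -0.06    0.95   -0.01   -0.06   -0.04   -0.03]
  [ -0.09   -0.08   -0.01    0.94   -0.05   -0.10   -0.02]
  [ -0.01   -0.06   -0.03   -0.06    0.89   -0.02   -0.08]
  [ -0.07   -0.06   -0.01   -0.03   -0.03    0.96   -0.09]
  [ -0.09   -0.08   -0.09   -0.03   -0.09   -0.05    0.94]
Leontief inverse L = M⁻¹:
  [  1.1133    0.1650    0.0930    0.1477    0.0846    0.1560    0.0673]
  [  0.0572    1.1615    0.0909    0.1355    0.1700    0.1394    0.0601]
  [  0.0275    0.0924    1.0691    0.0328    0.0937    0.0641    0.0518]
  [  0.1274    0.1358    0.0379    1.1033    0.0960    0.1473    0.0539]
  [  0.0396    0.1078    0.0581    0.0946    1.1607    0.0565    0.1116]
  [  0.1022    0.1067    0.0386    0.0642    0.0711    1.0782    0.1174]
  [  0.1274    0.1438    0.1278    0.0765    0.1495    0.1004    1.0990]
Total output x = L · d:
  x_0 = 1.1133·60 + 0.1650·65 + 0.0930·53 + 0.1477·88 + 0.0846·17 + 0.1560·64 + 0.0673·81 = 112.3233
  x_1 = 0.0572·60 + 1.1615·65 + 0.0909·53 + 0.1355·88 + 0.1700·17 + 0.1394·64 + 0.0601·81 = 112.3614
  x_2 = 0.0275·60 + 0.0924·65 + 1.0691·53 + 0.0328·88 + 0.0937·17 + 0.0641·64 + 0.0518·81 = 77.0942
  x_3 = 0.1274·60 + 0.1358·65 + 0.0379·53 + 1.1033·88 + 0.0960·17 + 0.1473·64 + 0.0539·81 = 131.0062
  x_4 = 0.0396·60 + 0.1078·65 + 0.0581·53 + 0.0946·88 + 1.1607·17 + 0.0565·64 + 0.1116·81 = 53.1760
  x_5 = 0.1022·60 + 0.1067·65 + 0.0386·53 + 0.0642·88 + 0.0711·17 + 1.0782·64 + 0.1174·81 = 100.4838
  x_6 = 0.1274·60 + 0.1438·65 + 0.1278·53 + 0.0765·88 + 0.1495·17 + 0.1004·64 + 1.0990·81 = 128.4859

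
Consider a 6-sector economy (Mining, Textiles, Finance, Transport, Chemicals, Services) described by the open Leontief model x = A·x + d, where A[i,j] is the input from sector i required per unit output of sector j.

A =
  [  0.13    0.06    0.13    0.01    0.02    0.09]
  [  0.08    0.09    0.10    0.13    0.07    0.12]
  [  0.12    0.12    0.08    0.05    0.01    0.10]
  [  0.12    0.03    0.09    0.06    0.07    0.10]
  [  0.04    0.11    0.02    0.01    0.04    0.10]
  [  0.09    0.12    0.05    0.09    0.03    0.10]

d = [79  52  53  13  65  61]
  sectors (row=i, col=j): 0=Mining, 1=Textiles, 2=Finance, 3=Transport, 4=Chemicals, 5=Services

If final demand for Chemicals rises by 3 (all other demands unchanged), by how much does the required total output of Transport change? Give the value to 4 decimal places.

0.3021

Form M = I − A:
  [  0.87   -0.06   -0.13   -0.01   -0.02   -0.09]
  [ -0.08    0.91   -0.10   -0.13   -0.07   -0.12]
  [ -0.12   -0.12    0.92   -0.05   -0.01   -0.10]
  [ -0.12   -0.03   -0.09    0.94   -0.07   -0.10]
  [ -0.04   -0.11   -0.02   -0.01    0.96   -0.10]
  [ -0.09   -0.12   -0.05   -0.09   -0.03    0.90]
Leontief inverse L = M⁻¹:
  [  1.2188    0.1380    0.2036    0.0601    0.0474    0.1748]
  [  0.1927    1.1881    0.1911    0.2001    0.1145    0.2339]
  [  0.2165    0.2024    1.1620    0.1113    0.0456    0.1952]
  [  0.2094    0.1087    0.1623    1.1088    0.1007    0.1878]
  [  0.0987    0.1681    0.0697    0.0551    1.0659    0.1646]
  [  0.1838    0.1999    0.1290    0.1516    0.0681    1.1949]
Total output x = L · d:
  x_0 = 1.2188·79 + 0.1380·52 + 0.2036·53 + 0.0601·13 + 0.0474·65 + 0.1748·61 = 128.7793
  x_1 = 0.1927·79 + 1.1881·52 + 0.1911·53 + 0.2001·13 + 0.1145·65 + 0.2339·61 = 111.4476
  x_2 = 0.2165·79 + 0.2024·52 + 1.1620·53 + 0.1113·13 + 0.0456·65 + 0.1952·61 = 105.5377
  x_3 = 0.2094·79 + 0.1087·52 + 0.1623·53 + 1.1088·13 + 0.1007·65 + 0.1878·61 = 63.2110
  x_4 = 0.0987·79 + 0.1681·52 + 0.0697·53 + 0.0551·13 + 1.0659·65 + 0.1646·61 = 100.2682
  x_5 = 0.1838·79 + 0.1999·52 + 0.1290·53 + 0.1516·13 + 0.0681·65 + 1.1949·61 = 111.0420
Δx_3 = L[3,4] · Δd_4 = 0.1007 · 3 = 0.3021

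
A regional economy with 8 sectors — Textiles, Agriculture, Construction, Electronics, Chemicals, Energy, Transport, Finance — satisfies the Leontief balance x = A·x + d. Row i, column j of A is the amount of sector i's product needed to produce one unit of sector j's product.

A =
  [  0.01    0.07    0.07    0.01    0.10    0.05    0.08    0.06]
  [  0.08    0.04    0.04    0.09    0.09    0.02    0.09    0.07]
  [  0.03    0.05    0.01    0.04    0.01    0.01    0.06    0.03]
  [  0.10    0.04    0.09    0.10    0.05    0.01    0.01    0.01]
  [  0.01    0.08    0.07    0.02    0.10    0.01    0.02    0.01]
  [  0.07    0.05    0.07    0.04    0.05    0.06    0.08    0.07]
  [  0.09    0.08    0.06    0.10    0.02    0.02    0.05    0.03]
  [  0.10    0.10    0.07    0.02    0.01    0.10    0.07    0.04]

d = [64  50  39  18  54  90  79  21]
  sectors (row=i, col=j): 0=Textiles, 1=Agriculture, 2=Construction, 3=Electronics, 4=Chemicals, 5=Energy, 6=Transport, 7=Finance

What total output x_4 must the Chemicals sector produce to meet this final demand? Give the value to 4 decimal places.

Form M = I − A:
  [  0.99   -0.07   -0.07   -0.01   -0.10   -0.05   -0.08   -0.06]
  [ -0.08    0.96   -0.04   -0.09   -0.09   -0.02   -0.09   -0.07]
  [ -0.03   -0.05    0.99   -0.04   -0.01   -0.01   -0.06   -0.03]
  [ -0.10   -0.04   -0.09    0.90   -0.05   -0.01   -0.01   -0.01]
  [ -0.01   -0.08   -0.07   -0.02    0.90   -0.01   -0.02   -0.01]
  [ -0.07   -0.05   -0.07   -0.04   -0.05    0.94   -0.08   -0.07]
  [ -0.09   -0.08   -0.06   -0.10   -0.02   -0.02    0.95   -0.03]
  [ -0.10   -0.10   -0.07   -0.02   -0.01   -0.10   -0.07    0.96]
Leontief inverse L = M⁻¹:
  [  1.0554    0.1202    0.1132    0.0510    0.1412    0.0741    0.1238    0.0895]
  [  0.1332    1.0984    0.0952    0.1383    0.1402    0.0482    0.1373    0.1021]
  [  0.0588    0.0770    1.0359    0.0666    0.0332    0.0237    0.0845    0.0471]
  [  0.1357    0.0804    0.1297    1.1356    0.0906    0.0280    0.0460    0.0347]
  [  0.0373    0.1125    0.0982    0.0482    1.1329    0.0221    0.0484    0.0290]
  [  0.1210    0.1049    0.1194    0.0844    0.0945    1.0895    0.1300    0.1043]
  [  0.1374    0.1267    0.1062    0.1452    0.0646    0.0431    1.0939    0.0607]
  [  0.1539    0.1556    0.1212    0.0681    0.0600    0.1319    0.1281    1.0814]
Total output x = L · d:
  x_0 = 1.0554·64 + 0.1202·50 + 0.1132·39 + 0.0510·18 + 0.1412·54 + 0.0741·90 + 0.1238·79 + 0.0895·21 = 104.8382
  x_1 = 0.1332·64 + 1.0984·50 + 0.0952·39 + 0.1383·18 + 0.1402·54 + 0.0482·90 + 0.1373·79 + 0.1021·21 = 94.5532
  x_2 = 0.0588·64 + 0.0770·50 + 1.0359·39 + 0.0666·18 + 0.0332·54 + 0.0237·90 + 0.0845·79 + 0.0471·21 = 60.7930
  x_3 = 0.1357·64 + 0.0804·50 + 0.1297·39 + 1.1356·18 + 0.0906·54 + 0.0280·90 + 0.0460·79 + 0.0347·21 = 49.9831
  x_4 = 0.0373·64 + 0.1125·50 + 0.0982·39 + 0.0482·18 + 1.1329·54 + 0.0221·90 + 0.0484·79 + 0.0290·21 = 80.2996
  x_5 = 0.1210·64 + 0.1049·50 + 0.1194·39 + 0.0844·18 + 0.0945·54 + 1.0895·90 + 0.1300·79 + 0.1043·21 = 134.7850
  x_6 = 0.1374·64 + 0.1267·50 + 0.1062·39 + 0.1452·18 + 0.0646·54 + 0.0431·90 + 1.0939·79 + 0.0607·21 = 116.9400
  x_7 = 0.1539·64 + 0.1556·50 + 0.1212·39 + 0.0681·18 + 0.0600·54 + 0.1319·90 + 0.1281·79 + 1.0814·21 = 71.5225

80.2996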